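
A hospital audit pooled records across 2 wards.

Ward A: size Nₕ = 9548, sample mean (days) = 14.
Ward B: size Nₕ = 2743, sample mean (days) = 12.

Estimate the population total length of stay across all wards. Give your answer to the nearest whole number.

166588

Estimate total by summing Nₕ·x̄ₕ over strata.
9548·14 + 2743·12 = 133672 + 32916 = 166588.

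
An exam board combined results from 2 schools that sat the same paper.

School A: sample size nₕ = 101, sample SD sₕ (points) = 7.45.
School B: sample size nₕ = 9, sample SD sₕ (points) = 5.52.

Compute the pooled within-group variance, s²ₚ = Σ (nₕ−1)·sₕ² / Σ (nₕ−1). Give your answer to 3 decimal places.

A: (101−1)·7.45² = 100·55.5025 = 5550.25
B: (9−1)·5.52² = 8·30.4704 = 243.7632
Numerator = 5794.0132; denominator = Σ(nₕ−1) = 108.
s²ₚ = 5794.0132/108 = 53.64827... → 53.648.

53.648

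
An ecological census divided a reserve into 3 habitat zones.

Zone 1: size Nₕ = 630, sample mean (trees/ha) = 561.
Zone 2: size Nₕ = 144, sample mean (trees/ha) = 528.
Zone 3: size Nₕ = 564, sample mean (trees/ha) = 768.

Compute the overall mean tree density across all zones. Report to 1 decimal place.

N = 630 + 144 + 564 = 1338.
Overall mean = Σ (Nₕ/N)·x̄ₕ — weight by population share, not a simple average.
Σ Nₕx̄ₕ = 630·561 + 144·528 + 564·768 = 353430 + 76032 + 433152 = 862614.
Divide by N: 862614 / 1338 = 644.704... → 644.7.

644.7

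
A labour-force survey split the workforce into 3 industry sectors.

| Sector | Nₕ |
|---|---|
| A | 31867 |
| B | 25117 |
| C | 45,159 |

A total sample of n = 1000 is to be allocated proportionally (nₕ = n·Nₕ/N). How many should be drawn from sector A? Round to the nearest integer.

Share of sector A = 31867/102143 = 0.31198.
Allocate 1000 × 0.31198 = 311.984... → 312.

312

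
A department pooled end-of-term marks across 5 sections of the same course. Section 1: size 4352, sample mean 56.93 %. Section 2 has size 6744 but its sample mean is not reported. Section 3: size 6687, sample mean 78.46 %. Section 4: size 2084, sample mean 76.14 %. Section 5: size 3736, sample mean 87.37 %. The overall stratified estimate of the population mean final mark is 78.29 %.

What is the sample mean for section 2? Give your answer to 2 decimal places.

N = 4352 + 6744 + 6687 + 2084 + 3736 = 23603.
Overall total = μ·N = 78.29·23603 = 1847878.87.
Subtract the known strata: 4352·56.93 + 6687·78.46 + 2084·76.14 + 3736·87.37 = 1257511.46.
Remaining total for section 2: 1847878.87 − 1257511.46 = 590367.41.
Divide by its size: 590367.41 / 6744 = 87.5397... → 87.54.

87.54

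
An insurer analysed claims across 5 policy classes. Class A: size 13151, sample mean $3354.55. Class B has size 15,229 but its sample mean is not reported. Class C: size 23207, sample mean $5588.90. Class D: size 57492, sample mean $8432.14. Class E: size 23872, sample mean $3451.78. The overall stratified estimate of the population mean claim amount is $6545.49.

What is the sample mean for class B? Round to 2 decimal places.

8485.83

Σ Nₕx̄ₕ = N·μ, so 15229·x̄_B = 132951·6545.49 − (13151·3354.55 + 23207·5588.90 + 57492·8432.14 + 23872·3451.78).
= 870229440.99 − 740998774.39 = 129230666.6.
x̄_B = 129230666.6 / 15229 = 8485.8275... → 8485.83.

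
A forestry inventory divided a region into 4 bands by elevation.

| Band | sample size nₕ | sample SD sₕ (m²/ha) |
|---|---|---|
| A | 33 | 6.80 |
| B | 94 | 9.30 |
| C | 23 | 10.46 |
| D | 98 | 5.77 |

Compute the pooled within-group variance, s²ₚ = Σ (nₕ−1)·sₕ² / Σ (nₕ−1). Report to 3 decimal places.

62.130

Degrees of freedom: 32 + 93 + 22 + 97 = 244.
Σ(nₕ−1)sₕ² = 32·46.24 + 93·86.49 + 22·109.4116 + 97·33.2929 = 15159.7165.
s²ₚ = 15159.7165 / 244 = 62.12999... → 62.130.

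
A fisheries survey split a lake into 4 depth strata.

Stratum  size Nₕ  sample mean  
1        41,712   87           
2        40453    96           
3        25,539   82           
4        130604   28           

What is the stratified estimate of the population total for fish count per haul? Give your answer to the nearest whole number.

13263542

Estimate total by summing Nₕ·x̄ₕ over strata.
41712·87 + 40453·96 + 25539·82 + 130604·28 = 3628944 + 3883488 + 2094198 + 3656912 = 13263542.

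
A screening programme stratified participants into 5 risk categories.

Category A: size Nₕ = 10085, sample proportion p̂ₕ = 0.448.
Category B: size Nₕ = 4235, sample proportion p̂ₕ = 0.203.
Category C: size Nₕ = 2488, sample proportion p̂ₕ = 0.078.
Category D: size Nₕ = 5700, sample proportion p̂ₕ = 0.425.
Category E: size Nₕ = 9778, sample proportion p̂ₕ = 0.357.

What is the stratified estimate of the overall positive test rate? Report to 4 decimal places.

N = 10085 + 4235 + 2488 + 5700 + 9778 = 32286.
Overall proportion = Σ (Nₕ/N)·p̂ₕ.
Σ Nₕp̂ₕ = 4518.08 + 859.705 + 194.064 + 2422.5 + 3490.746 = 11485.095.
11485.095 / 32286 = 0.355730... → 0.3557.

0.3557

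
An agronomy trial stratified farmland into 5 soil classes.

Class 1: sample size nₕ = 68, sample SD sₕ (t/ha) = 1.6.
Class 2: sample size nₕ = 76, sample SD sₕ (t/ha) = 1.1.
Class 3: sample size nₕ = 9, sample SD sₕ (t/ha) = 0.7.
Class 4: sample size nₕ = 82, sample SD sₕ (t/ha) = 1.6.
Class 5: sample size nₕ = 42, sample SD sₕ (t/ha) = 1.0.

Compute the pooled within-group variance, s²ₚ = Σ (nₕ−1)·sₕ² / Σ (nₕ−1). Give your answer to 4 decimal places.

1.8917

1: (68−1)·1.6² = 67·2.56 = 171.52
2: (76−1)·1.1² = 75·1.21 = 90.75
3: (9−1)·0.7² = 8·0.49 = 3.92
4: (82−1)·1.6² = 81·2.56 = 207.36
5: (42−1)·1.0² = 41·1 = 41
Numerator = 514.55; denominator = Σ(nₕ−1) = 272.
s²ₚ = 514.55/272 = 1.891728... → 1.8917.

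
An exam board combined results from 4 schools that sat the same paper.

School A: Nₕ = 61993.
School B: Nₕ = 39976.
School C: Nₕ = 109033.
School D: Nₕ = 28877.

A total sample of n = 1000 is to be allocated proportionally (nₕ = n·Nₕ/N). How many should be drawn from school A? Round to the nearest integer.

N = 61993 + 39976 + 109033 + 28877 = 239879.
n_A = 1000·61993/239879 = 258.434... → 258.

258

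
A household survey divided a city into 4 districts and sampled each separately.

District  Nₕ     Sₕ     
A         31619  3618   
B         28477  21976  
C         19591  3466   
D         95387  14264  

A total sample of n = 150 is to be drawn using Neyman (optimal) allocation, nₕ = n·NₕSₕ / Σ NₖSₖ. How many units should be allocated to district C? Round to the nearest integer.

Σ NₕSₕ = 31619·3618 + 28477·21976 + 19591·3466 + 95387·14264 = 2168710668.
Share for C: 67902406/2168710668 = 0.03131.
n_C = 150 × 0.03131 = 4.697... → 5.

5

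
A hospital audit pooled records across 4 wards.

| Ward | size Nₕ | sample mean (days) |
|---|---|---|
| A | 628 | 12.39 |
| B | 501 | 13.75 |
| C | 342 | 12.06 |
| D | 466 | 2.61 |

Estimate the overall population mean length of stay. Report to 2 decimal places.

N = 1937; weights Wₕ = Nₕ/N = (0.3242, 0.2586, 0.1766, 0.2406).
x̄_st = Σ Wₕ·x̄ₕ = 0.3242·12.39 + 0.2586·13.75 + 0.1766·12.06 + 0.2406·2.61 ≈ 10.3306...
→ 10.33.

10.33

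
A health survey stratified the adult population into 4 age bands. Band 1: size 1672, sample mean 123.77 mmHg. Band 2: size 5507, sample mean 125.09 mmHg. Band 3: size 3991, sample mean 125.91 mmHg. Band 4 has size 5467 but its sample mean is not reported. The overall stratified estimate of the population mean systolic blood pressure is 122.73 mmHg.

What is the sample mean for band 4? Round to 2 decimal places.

N = 1672 + 5507 + 3991 + 5467 = 16637.
Overall total = μ·N = 122.73·16637 = 2041859.01.
Subtract the known strata: 1672·123.77 + 5507·125.09 + 3991·125.91 = 1398320.88.
Remaining total for band 4: 2041859.01 − 1398320.88 = 643538.13.
Divide by its size: 643538.13 / 5467 = 117.7132... → 117.71.

117.71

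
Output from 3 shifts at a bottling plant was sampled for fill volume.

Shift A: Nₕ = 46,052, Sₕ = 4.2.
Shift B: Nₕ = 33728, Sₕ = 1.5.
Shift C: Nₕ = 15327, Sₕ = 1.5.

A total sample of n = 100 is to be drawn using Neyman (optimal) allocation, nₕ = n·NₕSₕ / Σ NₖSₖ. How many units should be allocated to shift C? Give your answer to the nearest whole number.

Σ NₕSₕ = 46052·4.2 + 33728·1.5 + 15327·1.5 = 267000.9.
Share for C: 22990.5/267000.9 = 0.08611.
n_C = 100 × 0.08611 = 8.611... → 9.

9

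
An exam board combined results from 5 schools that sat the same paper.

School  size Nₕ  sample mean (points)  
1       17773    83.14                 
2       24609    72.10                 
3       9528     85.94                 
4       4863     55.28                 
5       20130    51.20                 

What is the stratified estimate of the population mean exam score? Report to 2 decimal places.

69.83

N = 17773 + 24609 + 9528 + 4863 + 20130 = 76903.
Overall mean = Σ (Nₕ/N)·x̄ₕ — weight by population share, not a simple average.
Σ Nₕx̄ₕ = 17773·83.14 + 24609·72.10 + 9528·85.94 + 4863·55.28 + 20130·51.20 = 1477647.22 + 1774308.9 + 818836.32 + 268826.64 + 1030656 = 5370275.08.
Divide by N: 5370275.08 / 76903 = 69.8318... → 69.83.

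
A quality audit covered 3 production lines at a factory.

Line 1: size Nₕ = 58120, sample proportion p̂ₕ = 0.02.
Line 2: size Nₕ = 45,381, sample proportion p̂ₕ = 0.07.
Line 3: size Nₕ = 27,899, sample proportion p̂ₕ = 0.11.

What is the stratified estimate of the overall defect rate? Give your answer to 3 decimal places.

0.056

Wₕ = Nₕ/N with N = 131400: 0.4423, 0.3454, 0.2123.
p̂_st = 0.4423·0.02 + 0.3454·0.07 + 0.2123·0.11 ≈ 0.05638... → 0.056.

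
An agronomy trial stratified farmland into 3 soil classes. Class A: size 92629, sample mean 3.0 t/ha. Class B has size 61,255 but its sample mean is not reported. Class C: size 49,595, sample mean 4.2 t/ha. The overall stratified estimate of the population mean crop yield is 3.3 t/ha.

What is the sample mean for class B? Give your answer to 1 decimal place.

Σ Nₕx̄ₕ = N·μ, so 61255·x̄_B = 203479·3.3 − (92629·3.0 + 49595·4.2).
= 671480.7 − 486186 = 185294.7.
x̄_B = 185294.7 / 61255 = 3.025... → 3.0.

3.0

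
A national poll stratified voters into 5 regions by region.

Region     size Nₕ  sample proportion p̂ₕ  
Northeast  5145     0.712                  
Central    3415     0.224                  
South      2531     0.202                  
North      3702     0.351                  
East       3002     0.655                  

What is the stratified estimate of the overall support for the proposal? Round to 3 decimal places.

N = 5145 + 3415 + 2531 + 3702 + 3002 = 17795.
Overall proportion = Σ (Nₕ/N)·p̂ₕ.
Σ Nₕp̂ₕ = 3663.24 + 764.96 + 511.262 + 1299.402 + 1966.31 = 8205.174.
8205.174 / 17795 = 0.46109... → 0.461.

0.461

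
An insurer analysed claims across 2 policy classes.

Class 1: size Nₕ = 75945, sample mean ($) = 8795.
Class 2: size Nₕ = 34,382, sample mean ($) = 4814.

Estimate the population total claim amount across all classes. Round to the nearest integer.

1: 75945·8795 = 667936275
2: 34382·4814 = 165514948
τ̂ = Σ Nₕx̄ₕ = 833451223.

833451223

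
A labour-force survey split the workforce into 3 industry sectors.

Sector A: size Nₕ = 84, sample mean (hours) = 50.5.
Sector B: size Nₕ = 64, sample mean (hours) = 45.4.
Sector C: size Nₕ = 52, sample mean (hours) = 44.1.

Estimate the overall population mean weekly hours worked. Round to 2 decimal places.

47.20

x̄_st = (Σ Nₕx̄ₕ) / (Σ Nₕ) = (84·50.5 + 64·45.4 + 52·44.1) / 200
= 9440.8 / 200 = 47.204 → 47.20.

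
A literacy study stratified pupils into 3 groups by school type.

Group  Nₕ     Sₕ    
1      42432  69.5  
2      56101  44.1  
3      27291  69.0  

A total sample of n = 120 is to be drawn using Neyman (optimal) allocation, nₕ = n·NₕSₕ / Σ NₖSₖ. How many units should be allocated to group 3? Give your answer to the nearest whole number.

31

1: NₕSₕ = 42432·69.5 = 2949024
2: NₕSₕ = 56101·44.1 = 2474054.1
3: NₕSₕ = 27291·69.0 = 1883079
Σ NₕSₕ = 7306157.1.
n_3 = 120·1883079/7306157.1 = 30.929... → 31.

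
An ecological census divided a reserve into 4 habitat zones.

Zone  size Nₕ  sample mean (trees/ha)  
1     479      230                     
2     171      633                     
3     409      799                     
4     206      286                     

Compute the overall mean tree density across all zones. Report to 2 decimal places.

N = 1265; weights Wₕ = Nₕ/N = (0.3787, 0.1352, 0.3233, 0.1628).
x̄_st = Σ Wₕ·x̄ₕ = 0.3787·230 + 0.1352·633 + 0.3233·799 + 0.1628·286 ≈ 477.5652...
→ 477.57.

477.57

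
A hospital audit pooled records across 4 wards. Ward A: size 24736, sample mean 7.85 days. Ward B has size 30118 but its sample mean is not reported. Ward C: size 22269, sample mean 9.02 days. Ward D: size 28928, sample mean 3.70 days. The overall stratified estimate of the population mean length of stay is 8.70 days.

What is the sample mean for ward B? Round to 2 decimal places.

13.96

Σ Nₕx̄ₕ = N·μ, so 30118·x̄_B = 106051·8.70 − (24736·7.85 + 22269·9.02 + 28928·3.70).
= 922643.7 − 502077.58 = 420566.12.
x̄_B = 420566.12 / 30118 = 13.9639... → 13.96.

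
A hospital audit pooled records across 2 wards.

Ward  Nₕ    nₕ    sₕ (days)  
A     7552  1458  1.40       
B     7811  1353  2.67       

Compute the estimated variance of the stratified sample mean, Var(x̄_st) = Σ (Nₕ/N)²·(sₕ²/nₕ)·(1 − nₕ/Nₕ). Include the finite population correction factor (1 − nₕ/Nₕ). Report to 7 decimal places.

N = 15363. Term for each stratum: Wₕ²sₕ²/nₕ·(1−nₕ/Nₕ).
Var(x̄_st) = 0.0002621265 + 0.0011261010 = 0.0013882275 → 0.0013882.

0.0013882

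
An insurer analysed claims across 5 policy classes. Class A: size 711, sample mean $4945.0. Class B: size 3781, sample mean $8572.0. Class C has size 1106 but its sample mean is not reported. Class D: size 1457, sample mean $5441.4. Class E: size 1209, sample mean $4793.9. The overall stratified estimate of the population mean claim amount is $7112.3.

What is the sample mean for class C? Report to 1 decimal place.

8250.9

N = 711 + 3781 + 1106 + 1457 + 1209 = 8264.
Overall total = μ·N = 7112.3·8264 = 58776047.2.
Subtract the known strata: 711·4945.0 + 3781·8572.0 + 1457·5441.4 + 1209·4793.9 = 49650571.9.
Remaining total for class C: 58776047.2 − 49650571.9 = 9125475.3.
Divide by its size: 9125475.3 / 1106 = 8250.882... → 8250.9.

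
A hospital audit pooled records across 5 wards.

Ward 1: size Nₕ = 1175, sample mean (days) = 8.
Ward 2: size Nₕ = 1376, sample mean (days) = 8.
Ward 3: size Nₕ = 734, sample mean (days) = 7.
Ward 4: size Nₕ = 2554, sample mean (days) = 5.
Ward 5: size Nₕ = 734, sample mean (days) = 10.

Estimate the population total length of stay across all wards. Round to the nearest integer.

45656

Population total = Σ Nₕ·x̄ₕ (each stratum's size times its mean).
1175·8 + 1376·8 + 734·7 + 2554·5 + 734·10 = 9400 + 11008 + 5138 + 12770 + 7340 = 45656.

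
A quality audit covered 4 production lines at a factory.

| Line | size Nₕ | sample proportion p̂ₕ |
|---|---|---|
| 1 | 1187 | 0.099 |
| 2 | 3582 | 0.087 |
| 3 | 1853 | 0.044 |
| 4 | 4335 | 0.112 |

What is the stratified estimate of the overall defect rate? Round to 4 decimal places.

0.0909

N = 1187 + 3582 + 1853 + 4335 = 10957.
Overall proportion = Σ (Nₕ/N)·p̂ₕ.
Σ Nₕp̂ₕ = 117.513 + 311.634 + 81.532 + 485.52 = 996.199.
996.199 / 10957 = 0.090919... → 0.0909.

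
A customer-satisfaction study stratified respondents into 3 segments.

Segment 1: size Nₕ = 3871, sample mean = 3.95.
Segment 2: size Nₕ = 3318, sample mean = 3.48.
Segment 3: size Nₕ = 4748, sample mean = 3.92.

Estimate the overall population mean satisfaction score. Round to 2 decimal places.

N = 11937; weights Wₕ = Nₕ/N = (0.3243, 0.2780, 0.3978).
x̄_st = Σ Wₕ·x̄ₕ = 0.3243·3.95 + 0.2780·3.48 + 0.3978·3.92 ≈ 3.8074...
→ 3.81.

3.81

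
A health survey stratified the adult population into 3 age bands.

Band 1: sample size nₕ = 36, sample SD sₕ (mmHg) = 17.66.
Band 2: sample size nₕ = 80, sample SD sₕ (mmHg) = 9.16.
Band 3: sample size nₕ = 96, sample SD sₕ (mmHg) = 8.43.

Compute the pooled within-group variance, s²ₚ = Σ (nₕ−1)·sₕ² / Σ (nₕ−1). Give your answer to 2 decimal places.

116.25

1: (36−1)·17.66² = 35·311.8756 = 10915.646
2: (80−1)·9.16² = 79·83.9056 = 6628.5424
3: (96−1)·8.43² = 95·71.0649 = 6751.1655
Numerator = 24295.3539; denominator = Σ(nₕ−1) = 209.
s²ₚ = 24295.3539/209 = 116.2457... → 116.25.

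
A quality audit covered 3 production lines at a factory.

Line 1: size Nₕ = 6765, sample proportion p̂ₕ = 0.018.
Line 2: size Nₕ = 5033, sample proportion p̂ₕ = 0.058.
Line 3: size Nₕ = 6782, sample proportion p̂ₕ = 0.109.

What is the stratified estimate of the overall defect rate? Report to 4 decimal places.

0.0621

Wₕ = Nₕ/N with N = 18580: 0.3641, 0.2709, 0.3650.
p̂_st = 0.3641·0.018 + 0.2709·0.058 + 0.3650·0.109 ≈ 0.062052... → 0.0621.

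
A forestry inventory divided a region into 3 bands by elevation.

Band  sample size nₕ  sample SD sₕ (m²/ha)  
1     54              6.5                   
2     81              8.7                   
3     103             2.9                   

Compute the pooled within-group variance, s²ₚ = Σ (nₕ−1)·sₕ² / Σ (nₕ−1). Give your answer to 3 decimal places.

38.946

Degrees of freedom: 53 + 80 + 102 = 235.
Σ(nₕ−1)sₕ² = 53·42.25 + 80·75.69 + 102·8.41 = 9152.27.
s²ₚ = 9152.27 / 235 = 38.94583... → 38.946.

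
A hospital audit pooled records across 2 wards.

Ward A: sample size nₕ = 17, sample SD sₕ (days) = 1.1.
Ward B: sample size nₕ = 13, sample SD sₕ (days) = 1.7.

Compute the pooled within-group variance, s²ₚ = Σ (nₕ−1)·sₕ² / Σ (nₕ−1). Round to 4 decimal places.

1.9300

A: (17−1)·1.1² = 16·1.21 = 19.36
B: (13−1)·1.7² = 12·2.89 = 34.68
Numerator = 54.04; denominator = Σ(nₕ−1) = 28.
s²ₚ = 54.04/28 = 1.93 → 1.9300.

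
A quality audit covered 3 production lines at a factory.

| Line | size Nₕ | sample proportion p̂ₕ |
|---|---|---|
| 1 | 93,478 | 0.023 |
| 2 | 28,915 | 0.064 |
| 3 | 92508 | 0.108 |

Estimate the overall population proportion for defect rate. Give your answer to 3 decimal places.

0.065

N = 93478 + 28915 + 92508 = 214901.
Overall proportion = Σ (Nₕ/N)·p̂ₕ.
Σ Nₕp̂ₕ = 2149.994 + 1850.56 + 9990.864 = 13991.418.
13991.418 / 214901 = 0.06511... → 0.065.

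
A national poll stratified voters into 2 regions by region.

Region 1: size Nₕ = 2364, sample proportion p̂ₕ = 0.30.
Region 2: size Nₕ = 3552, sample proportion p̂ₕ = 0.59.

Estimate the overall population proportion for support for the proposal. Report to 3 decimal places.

N = 2364 + 3552 = 5916.
Overall proportion = Σ (Nₕ/N)·p̂ₕ.
Σ Nₕp̂ₕ = 709.2 + 2095.68 = 2804.88.
2804.88 / 5916 = 0.47412... → 0.474.

0.474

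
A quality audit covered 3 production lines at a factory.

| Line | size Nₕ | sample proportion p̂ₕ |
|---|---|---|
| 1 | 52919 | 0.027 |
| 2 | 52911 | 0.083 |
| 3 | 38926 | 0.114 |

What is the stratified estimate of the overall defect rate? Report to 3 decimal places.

0.071

N = 52919 + 52911 + 38926 = 144756.
Overall proportion = Σ (Nₕ/N)·p̂ₕ.
Σ Nₕp̂ₕ = 1428.813 + 4391.613 + 4437.564 = 10257.99.
10257.99 / 144756 = 0.07086... → 0.071.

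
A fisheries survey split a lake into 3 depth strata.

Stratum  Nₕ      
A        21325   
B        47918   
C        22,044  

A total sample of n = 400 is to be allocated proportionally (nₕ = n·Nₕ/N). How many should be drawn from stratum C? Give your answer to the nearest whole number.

97

Share of stratum C = 22044/91287 = 0.24148.
Allocate 400 × 0.24148 = 96.592... → 97.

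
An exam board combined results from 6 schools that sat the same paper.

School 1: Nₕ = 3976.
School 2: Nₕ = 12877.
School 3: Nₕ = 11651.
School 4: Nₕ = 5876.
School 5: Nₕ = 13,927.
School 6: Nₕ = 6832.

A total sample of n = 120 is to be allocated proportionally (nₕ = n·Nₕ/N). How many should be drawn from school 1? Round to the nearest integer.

9

Share of school 1 = 3976/55139 = 0.07211.
Allocate 120 × 0.07211 = 8.653... → 9.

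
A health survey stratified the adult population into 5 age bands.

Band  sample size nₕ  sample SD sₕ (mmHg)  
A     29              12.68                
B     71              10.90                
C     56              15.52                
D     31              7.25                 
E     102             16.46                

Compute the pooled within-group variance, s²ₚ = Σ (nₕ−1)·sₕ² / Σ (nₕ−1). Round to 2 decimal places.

193.69

Degrees of freedom: 28 + 70 + 55 + 30 + 101 = 284.
Σ(nₕ−1)sₕ² = 28·160.7824 + 70·118.81 + 55·240.8704 + 30·52.5625 + 101·270.9316 = 55007.4458.
s²ₚ = 55007.4458 / 284 = 193.6882... → 193.69.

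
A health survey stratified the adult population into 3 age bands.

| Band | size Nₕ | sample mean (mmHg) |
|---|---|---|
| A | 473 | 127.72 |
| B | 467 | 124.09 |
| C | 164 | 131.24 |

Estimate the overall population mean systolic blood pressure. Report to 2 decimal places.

x̄_st = (Σ Nₕx̄ₕ) / (Σ Nₕ) = (473·127.72 + 467·124.09 + 164·131.24) / 1104
= 139884.95 / 1104 = 126.7074... → 126.71.

126.71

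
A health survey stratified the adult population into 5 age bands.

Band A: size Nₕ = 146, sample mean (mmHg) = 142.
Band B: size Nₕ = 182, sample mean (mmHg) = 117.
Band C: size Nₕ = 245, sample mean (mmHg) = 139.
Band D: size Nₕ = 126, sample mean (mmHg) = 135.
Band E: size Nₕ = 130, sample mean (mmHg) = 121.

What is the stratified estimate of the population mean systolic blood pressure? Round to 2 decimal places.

131.27

N = 146 + 182 + 245 + 126 + 130 = 829.
Weight each subgroup mean by Nₕ/N and sum.
Σ Nₕx̄ₕ = 146·142 + 182·117 + 245·139 + 126·135 + 130·121 = 20732 + 21294 + 34055 + 17010 + 15730 = 108821.
Divide by N: 108821 / 829 = 131.2678... → 131.27.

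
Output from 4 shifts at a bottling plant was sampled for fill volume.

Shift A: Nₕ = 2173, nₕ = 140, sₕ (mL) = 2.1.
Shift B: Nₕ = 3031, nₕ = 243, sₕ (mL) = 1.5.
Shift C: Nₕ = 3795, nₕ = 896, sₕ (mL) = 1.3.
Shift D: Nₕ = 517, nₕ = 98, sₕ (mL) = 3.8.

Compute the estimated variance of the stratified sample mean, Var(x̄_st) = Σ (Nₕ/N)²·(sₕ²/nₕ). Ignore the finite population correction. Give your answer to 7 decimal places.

0.0033168

N = 9516; Wₕ = Nₕ/N.
shift A: (2173/9516)²·2.1²/140 = 0.0016425596
shift B: (3031/9516)²·1.5²/243 = 0.0009393755
shift C: (3795/9516)²·1.3²/896 = 0.0002999808
shift D: (517/9516)²·3.8²/98 = 0.0004349240
Sum = 0.0033168399 → 0.0033168.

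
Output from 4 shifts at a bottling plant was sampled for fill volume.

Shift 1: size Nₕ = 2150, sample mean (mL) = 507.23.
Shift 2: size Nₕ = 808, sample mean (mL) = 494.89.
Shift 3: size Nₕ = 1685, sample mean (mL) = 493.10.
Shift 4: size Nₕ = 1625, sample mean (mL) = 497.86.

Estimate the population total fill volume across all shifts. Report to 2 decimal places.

3130311.62

Population total = Σ Nₕ·x̄ₕ (each stratum's size times its mean).
2150·507.23 + 808·494.89 + 1685·493.10 + 1625·497.86 = 1090544.5 + 399871.12 + 830873.5 + 809022.5 = 3130311.62.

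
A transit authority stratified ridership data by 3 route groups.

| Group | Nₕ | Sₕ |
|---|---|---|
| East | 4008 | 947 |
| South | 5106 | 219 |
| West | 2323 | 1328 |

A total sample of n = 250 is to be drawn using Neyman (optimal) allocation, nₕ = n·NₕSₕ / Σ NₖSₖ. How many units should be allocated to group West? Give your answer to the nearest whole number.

Σ NₕSₕ = 4008·947 + 5106·219 + 2323·1328 = 7998734.
Share for West: 3084944/7998734 = 0.38568.
n_West = 250 × 0.38568 = 96.420... → 96.

96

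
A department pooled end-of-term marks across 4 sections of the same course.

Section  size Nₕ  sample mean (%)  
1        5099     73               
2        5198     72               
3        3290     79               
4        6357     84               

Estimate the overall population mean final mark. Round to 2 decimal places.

77.24

N = 19944; weights Wₕ = Nₕ/N = (0.2557, 0.2606, 0.1650, 0.3187).
x̄_st = Σ Wₕ·x̄ₕ = 0.2557·73 + 0.2606·72 + 0.1650·79 + 0.3187·84 ≈ 77.2353...
→ 77.24.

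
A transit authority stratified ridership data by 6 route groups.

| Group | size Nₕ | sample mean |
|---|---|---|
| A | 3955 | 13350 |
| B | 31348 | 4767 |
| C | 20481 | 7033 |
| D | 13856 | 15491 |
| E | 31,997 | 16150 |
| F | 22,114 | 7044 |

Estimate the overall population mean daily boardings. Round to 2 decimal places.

x̄_st = (Σ Nₕx̄ₕ) / (Σ Nₕ) = (3955·13350 + 31348·4767 + 20481·7033 + 13856·15491 + 31997·16150 + 22114·7044) / 123751
= 1233443901 / 123751 = 9967.1429... → 9967.14.

9967.14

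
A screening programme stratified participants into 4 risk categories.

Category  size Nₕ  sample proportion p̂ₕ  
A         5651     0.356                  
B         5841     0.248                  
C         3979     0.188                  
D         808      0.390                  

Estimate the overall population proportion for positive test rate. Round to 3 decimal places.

N = 5651 + 5841 + 3979 + 808 = 16279.
Overall proportion = Σ (Nₕ/N)·p̂ₕ.
Σ Nₕp̂ₕ = 2011.756 + 1448.568 + 748.052 + 315.12 = 4523.496.
4523.496 / 16279 = 0.27787... → 0.278.

0.278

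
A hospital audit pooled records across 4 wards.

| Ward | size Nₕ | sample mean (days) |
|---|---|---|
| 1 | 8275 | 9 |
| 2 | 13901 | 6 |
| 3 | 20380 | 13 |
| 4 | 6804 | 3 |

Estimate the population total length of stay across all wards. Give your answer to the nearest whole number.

443233

1: 8275·9 = 74475
2: 13901·6 = 83406
3: 20380·13 = 264940
4: 6804·3 = 20412
τ̂ = Σ Nₕx̄ₕ = 443233.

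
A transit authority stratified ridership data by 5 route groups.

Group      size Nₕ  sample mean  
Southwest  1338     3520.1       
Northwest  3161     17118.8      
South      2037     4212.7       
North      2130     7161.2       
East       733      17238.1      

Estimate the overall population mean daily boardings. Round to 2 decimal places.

10138.59

N = 1338 + 3161 + 2037 + 2130 + 733 = 9399.
The stratified mean weights each stratum mean by its population share Nₕ/N.
Σ Nₕx̄ₕ = 1338·3520.1 + 3161·17118.8 + 2037·4212.7 + 2130·7161.2 + 733·17238.1 = 4709893.8 + 54112526.8 + 8581269.9 + 15253356 + 12635527.3 = 95292573.8.
Divide by N: 95292573.8 / 9399 = 10138.5864... → 10138.59.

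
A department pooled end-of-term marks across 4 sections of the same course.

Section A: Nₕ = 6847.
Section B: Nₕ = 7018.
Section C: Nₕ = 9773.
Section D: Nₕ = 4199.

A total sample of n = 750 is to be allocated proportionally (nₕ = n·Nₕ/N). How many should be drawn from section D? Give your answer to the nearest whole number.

113

N = 6847 + 7018 + 9773 + 4199 = 27837.
n_D = 750·4199/27837 = 113.132... → 113.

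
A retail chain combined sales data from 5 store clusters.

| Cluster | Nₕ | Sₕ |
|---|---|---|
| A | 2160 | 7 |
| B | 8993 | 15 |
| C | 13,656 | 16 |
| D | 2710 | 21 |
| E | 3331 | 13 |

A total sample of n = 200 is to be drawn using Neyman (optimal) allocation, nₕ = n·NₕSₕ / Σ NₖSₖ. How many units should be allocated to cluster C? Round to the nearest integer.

93

A: NₕSₕ = 2160·7 = 15120
B: NₕSₕ = 8993·15 = 134895
C: NₕSₕ = 13656·16 = 218496
D: NₕSₕ = 2710·21 = 56910
E: NₕSₕ = 3331·13 = 43303
Σ NₕSₕ = 468724.
n_C = 200·218496/468724 = 93.230... → 93.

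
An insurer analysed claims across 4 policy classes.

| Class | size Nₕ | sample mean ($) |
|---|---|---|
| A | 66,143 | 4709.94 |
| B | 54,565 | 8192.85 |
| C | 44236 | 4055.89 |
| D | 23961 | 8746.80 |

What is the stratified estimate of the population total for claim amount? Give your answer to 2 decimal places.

Estimate total by summing Nₕ·x̄ₕ over strata.
66143·4709.94 + 54565·8192.85 + 44236·4055.89 + 23961·8746.80 = 311529561.42 + 447042860.25 + 179416350.04 + 209582074.8 = 1147570846.51.

1147570846.51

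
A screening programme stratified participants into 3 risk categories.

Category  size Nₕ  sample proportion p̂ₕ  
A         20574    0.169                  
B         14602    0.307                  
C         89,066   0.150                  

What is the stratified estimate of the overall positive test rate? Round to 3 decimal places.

Wₕ = Nₕ/N with N = 124242: 0.1656, 0.1175, 0.7169.
p̂_st = 0.1656·0.169 + 0.1175·0.307 + 0.7169·0.150 ≈ 0.17160... → 0.172.

0.172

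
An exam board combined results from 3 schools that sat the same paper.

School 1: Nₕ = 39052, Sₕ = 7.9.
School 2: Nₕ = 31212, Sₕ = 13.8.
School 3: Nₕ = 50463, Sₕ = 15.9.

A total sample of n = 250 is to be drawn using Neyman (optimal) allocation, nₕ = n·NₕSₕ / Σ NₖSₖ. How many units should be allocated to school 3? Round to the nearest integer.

Σ NₕSₕ = 39052·7.9 + 31212·13.8 + 50463·15.9 = 1541598.1.
Share for 3: 802361.7/1541598.1 = 0.52047.
n_3 = 250 × 0.52047 = 130.118... → 130.

130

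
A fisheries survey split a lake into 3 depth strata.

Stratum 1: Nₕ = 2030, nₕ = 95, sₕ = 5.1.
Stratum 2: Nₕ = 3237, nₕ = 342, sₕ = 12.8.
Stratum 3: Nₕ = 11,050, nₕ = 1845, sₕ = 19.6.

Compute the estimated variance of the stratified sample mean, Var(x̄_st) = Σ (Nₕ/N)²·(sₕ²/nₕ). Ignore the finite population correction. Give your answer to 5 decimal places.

0.11858

N = 16317. Term for each stratum: Wₕ²sₕ²/nₕ.
Var(x̄_st) = 0.00423768 + 0.01885379 + 0.09549040 = 0.11858187 → 0.11858.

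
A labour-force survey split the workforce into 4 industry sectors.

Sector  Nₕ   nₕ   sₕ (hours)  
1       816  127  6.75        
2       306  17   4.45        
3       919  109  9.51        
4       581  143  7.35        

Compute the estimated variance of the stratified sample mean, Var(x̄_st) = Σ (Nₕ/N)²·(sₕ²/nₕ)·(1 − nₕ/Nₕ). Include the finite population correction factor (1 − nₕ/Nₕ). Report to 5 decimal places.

0.14815

N = 2622. Term for each stratum: Wₕ²sₕ²/nₕ·(1−nₕ/Nₕ).
Var(x̄_st) = 0.02933917 + 0.01498390 + 0.08983999 + 0.01398375 = 0.14814681 → 0.14815.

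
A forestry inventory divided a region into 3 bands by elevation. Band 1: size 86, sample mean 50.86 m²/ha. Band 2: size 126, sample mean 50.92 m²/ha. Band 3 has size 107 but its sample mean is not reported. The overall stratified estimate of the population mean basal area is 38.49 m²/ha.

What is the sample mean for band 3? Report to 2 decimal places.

Σ Nₕx̄ₕ = N·μ, so 107·x̄_3 = 319·38.49 − (86·50.86 + 126·50.92).
= 12278.31 − 10789.88 = 1488.43.
x̄_3 = 1488.43 / 107 = 13.9106... → 13.91.

13.91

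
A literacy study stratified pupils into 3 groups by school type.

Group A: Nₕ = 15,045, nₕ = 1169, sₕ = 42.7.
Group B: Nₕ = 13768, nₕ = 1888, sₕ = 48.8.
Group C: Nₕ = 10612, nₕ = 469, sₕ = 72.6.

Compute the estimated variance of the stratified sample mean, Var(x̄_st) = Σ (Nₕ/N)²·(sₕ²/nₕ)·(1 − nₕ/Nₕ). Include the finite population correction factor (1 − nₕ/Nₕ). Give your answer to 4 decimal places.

1.1205

N = 39425; Wₕ = Nₕ/N.
group A: (15045/39425)²·42.7²/1169·(1 − 1169/15045) = 0.2094857
group B: (13768/39425)²·48.8²/1888·(1 − 1888/13768) = 0.1327338
group C: (10612/39425)²·72.6²/469·(1 − 469/10612) = 0.7782527
Sum = 1.1204722 → 1.1205.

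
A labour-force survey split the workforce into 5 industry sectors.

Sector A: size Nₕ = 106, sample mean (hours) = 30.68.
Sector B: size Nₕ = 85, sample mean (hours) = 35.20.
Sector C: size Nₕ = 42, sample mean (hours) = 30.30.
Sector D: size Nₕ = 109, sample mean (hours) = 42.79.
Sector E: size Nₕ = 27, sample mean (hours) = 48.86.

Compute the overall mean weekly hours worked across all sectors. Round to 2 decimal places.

N = 106 + 85 + 42 + 109 + 27 = 369.
Weight each subgroup mean by Nₕ/N and sum.
Σ Nₕx̄ₕ = 106·30.68 + 85·35.20 + 42·30.30 + 109·42.79 + 27·48.86 = 3252.08 + 2992 + 1272.6 + 4664.11 + 1319.22 = 13500.01.
Divide by N: 13500.01 / 369 = 36.5854... → 36.59.

36.59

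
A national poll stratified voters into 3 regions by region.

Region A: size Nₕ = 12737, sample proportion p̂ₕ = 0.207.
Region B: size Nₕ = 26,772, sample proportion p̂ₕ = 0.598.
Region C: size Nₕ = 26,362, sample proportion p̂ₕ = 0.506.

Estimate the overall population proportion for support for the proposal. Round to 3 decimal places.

0.486

Wₕ = Nₕ/N with N = 65871: 0.1934, 0.4064, 0.4002.
p̂_st = 0.1934·0.207 + 0.4064·0.598 + 0.4002·0.506 ≈ 0.48558... → 0.486.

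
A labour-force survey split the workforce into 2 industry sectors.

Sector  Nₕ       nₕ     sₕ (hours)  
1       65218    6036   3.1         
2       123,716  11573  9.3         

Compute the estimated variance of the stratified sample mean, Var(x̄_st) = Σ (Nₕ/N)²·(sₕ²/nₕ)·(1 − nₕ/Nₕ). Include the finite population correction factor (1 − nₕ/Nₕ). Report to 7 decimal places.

0.0030768

N = 188934; Wₕ = Nₕ/N.
sector 1: (65218/188934)²·3.1²/6036·(1 − 6036/65218) = 0.0001721516
sector 2: (123716/188934)²·9.3²/11573·(1 − 11573/123716) = 0.0029046763
Sum = 0.0030768279 → 0.0030768.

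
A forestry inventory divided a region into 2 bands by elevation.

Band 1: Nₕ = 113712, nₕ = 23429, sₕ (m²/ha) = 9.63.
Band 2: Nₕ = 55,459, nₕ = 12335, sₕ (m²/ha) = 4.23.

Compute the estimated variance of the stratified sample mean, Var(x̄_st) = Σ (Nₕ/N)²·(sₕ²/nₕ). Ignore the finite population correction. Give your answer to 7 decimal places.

0.0019443

N = 169171. Term for each stratum: Wₕ²sₕ²/nₕ.
Var(x̄_st) = 0.0017883791 + 0.0001558956 = 0.0019442747 → 0.0019443.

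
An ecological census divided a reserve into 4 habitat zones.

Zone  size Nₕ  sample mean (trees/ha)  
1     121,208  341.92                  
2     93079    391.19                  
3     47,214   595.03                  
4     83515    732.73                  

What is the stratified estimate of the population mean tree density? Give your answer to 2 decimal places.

x̄_st = (Σ Nₕx̄ₕ) / (Σ Nₕ) = (121208·341.92 + 93079·391.19 + 47214·595.03 + 83515·732.73) / 345016
= 167142705.74 / 345016 = 484.4491... → 484.45.

484.45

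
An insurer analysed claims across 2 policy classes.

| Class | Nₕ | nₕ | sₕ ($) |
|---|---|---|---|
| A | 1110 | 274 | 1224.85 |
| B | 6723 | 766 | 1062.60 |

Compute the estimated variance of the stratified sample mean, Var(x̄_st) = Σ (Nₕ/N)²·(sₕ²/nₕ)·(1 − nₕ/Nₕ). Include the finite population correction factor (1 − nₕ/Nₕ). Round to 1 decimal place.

N = 7833; Wₕ = Nₕ/N.
class A: (1110/7833)²·1224.85²/274·(1 − 274/1110) = 82.8110
class B: (6723/7833)²·1062.60²/766·(1 − 766/6723) = 962.1556
Sum = 1044.9666 → 1045.0.

1045.0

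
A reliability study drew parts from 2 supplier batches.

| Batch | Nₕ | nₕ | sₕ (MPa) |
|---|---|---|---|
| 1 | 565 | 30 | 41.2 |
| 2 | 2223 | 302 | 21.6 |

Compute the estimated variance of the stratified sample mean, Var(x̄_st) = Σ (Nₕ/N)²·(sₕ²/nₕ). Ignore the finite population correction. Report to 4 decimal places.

3.3059

N = 2788. Term for each stratum: Wₕ²sₕ²/nₕ.
Var(x̄_st) = 2.3237239 + 0.9821865 = 3.3059104 → 3.3059.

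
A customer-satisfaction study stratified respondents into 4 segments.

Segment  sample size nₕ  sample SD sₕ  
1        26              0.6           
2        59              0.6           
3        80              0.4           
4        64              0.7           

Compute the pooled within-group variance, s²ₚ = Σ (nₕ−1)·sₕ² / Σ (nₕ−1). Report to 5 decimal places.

Degrees of freedom: 25 + 58 + 79 + 63 = 225.
Σ(nₕ−1)sₕ² = 25·0.36 + 58·0.36 + 79·0.16 + 63·0.49 = 73.39.
s²ₚ = 73.39 / 225 = 0.3261778... → 0.32618.

0.32618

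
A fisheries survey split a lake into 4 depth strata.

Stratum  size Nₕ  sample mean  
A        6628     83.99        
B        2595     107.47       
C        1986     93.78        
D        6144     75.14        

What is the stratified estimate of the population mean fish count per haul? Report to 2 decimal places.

x̄_st = (Σ Nₕx̄ₕ) / (Σ Nₕ) = (6628·83.99 + 2595·107.47 + 1986·93.78 + 6144·75.14) / 17353
= 1483477.61 / 17353 = 85.4883... → 85.49.

85.49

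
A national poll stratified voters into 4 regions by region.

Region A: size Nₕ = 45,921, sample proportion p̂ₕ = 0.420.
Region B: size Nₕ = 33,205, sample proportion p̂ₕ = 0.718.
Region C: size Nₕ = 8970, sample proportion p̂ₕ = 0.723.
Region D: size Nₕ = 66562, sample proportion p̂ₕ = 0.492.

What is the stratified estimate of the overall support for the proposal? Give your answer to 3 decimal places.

N = 45921 + 33205 + 8970 + 66562 = 154658.
Overall proportion = Σ (Nₕ/N)·p̂ₕ.
Σ Nₕp̂ₕ = 19286.82 + 23841.19 + 6485.31 + 32748.504 = 82361.824.
82361.824 / 154658 = 0.53254... → 0.533.

0.533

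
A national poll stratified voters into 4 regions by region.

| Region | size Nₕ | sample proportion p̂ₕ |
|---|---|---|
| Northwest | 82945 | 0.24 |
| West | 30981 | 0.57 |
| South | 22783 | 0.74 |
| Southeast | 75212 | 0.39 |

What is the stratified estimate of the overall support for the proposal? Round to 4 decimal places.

N = 82945 + 30981 + 22783 + 75212 = 211921.
Overall proportion = Σ (Nₕ/N)·p̂ₕ.
Σ Nₕp̂ₕ = 19906.8 + 17659.17 + 16859.42 + 29332.68 = 83758.07.
83758.07 / 211921 = 0.395233... → 0.3952.

0.3952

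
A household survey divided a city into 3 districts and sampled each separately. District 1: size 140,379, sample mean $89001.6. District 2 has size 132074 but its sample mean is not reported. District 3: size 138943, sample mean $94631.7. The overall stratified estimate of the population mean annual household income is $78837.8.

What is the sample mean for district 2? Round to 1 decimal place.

51419.6

N = 140379 + 132074 + 138943 = 411396.
Overall total = μ·N = 78837.8·411396 = 32433555568.8.
Subtract the known strata: 140379·89001.6 + 138943·94631.7 = 25642367899.5.
Remaining total for district 2: 32433555568.8 − 25642367899.5 = 6791187669.3.
Divide by its size: 6791187669.3 / 132074 = 51419.565... → 51419.6.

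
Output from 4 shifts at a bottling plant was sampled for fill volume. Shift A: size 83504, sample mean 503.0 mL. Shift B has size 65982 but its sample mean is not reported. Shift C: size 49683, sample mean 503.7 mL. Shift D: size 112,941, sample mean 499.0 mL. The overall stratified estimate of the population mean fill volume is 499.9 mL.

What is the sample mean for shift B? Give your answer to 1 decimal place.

494.7

Σ Nₕx̄ₕ = N·μ, so 65982·x̄_B = 312110·499.9 − (83504·503.0 + 49683·503.7 + 112941·499.0).
= 156023789 − 123385398.1 = 32638390.9.
x̄_B = 32638390.9 / 65982 = 494.656... → 494.7.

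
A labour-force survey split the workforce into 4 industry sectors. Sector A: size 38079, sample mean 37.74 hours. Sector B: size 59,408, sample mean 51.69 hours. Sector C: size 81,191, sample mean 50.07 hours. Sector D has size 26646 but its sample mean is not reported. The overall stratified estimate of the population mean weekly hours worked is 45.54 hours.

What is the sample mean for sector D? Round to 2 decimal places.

29.17

Σ Nₕx̄ₕ = N·μ, so 26646·x̄_D = 205324·45.54 − (38079·37.74 + 59408·51.69 + 81191·50.07).
= 9350454.96 − 8573134.35 = 777320.61.
x̄_D = 777320.61 / 26646 = 29.1721... → 29.17.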